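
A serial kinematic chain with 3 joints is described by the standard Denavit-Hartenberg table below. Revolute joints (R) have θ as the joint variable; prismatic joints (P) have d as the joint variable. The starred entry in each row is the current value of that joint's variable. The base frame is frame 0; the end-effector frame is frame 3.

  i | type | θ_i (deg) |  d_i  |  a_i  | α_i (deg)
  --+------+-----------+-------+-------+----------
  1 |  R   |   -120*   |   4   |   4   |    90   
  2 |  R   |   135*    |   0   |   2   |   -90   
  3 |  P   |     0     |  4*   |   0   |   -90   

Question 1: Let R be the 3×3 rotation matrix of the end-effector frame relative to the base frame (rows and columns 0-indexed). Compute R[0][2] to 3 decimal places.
End-effector z-axis (col 2 of R) = (0.8660,-0.5000,-0.0000)
R[0][2] = 0.8660

0.866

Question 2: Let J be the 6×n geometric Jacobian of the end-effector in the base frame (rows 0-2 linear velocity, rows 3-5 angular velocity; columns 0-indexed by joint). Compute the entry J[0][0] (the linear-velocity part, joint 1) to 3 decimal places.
axis z_0 = ẑ; lever o_n−o_0 = (0.1213,0.2101,2.5858)
cross product → J_v[:, 0] = (-0.2101,0.1213,0.0000)
J_ω[:, 0] = z_0
entry J[0][0] = -0.2101

-0.210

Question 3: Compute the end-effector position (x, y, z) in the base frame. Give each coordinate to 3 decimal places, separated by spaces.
0.121 0.210 2.586

after link 1: o_1 = (-2.0000, -3.4641, 4.0000)
after link 2: o_2 = (-1.2929, -2.2394, 5.4142)
after link 3: o_3 = (0.1213, 0.2101, 2.5858)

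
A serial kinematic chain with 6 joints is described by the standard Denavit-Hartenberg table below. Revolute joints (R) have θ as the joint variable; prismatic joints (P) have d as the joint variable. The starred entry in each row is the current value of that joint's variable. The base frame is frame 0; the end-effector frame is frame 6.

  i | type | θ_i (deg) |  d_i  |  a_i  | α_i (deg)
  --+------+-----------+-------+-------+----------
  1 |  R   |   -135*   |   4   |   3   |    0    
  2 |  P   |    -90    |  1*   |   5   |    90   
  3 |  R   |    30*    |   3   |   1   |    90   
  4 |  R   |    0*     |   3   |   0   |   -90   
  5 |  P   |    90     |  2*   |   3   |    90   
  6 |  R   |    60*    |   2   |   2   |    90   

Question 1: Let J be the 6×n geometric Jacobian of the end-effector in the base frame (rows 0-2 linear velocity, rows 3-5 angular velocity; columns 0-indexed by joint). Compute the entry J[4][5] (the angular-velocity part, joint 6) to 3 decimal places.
0.612

axis z_5 = (-0.6124,0.6124,0.5000); lever o_n−o_5 = (0.3536,2.0959,1.8660)
cross product → J_v[:, 5] = (0.0947,1.3195,-1.5000)
J_ω[:, 5] = z_5
entry J[4][5] = 0.6124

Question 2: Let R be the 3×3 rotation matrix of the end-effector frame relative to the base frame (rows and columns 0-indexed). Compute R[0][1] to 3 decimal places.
-0.612

End-effector y-axis (col 1 of R) = (-0.6124,0.6124,0.5000)
R[0][1] = -0.6124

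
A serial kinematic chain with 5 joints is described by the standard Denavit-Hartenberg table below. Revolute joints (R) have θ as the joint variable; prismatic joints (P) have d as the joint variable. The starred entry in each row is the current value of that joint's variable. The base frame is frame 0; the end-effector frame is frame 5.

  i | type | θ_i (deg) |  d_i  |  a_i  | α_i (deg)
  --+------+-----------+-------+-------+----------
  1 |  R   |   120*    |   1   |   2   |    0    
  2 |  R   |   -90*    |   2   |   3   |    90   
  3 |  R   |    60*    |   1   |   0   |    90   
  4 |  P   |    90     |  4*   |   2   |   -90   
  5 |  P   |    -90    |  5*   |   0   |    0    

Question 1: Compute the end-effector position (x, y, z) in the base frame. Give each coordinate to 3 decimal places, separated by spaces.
after link 1: o_1 = (-1.0000, 1.7321, 1.0000)
after link 2: o_2 = (1.5981, 3.2321, 3.0000)
after link 3: o_3 = (2.0981, 2.3660, 3.0000)
after link 4: o_4 = (6.0981, 2.3660, 1.0000)
after link 5: o_5 = (3.9330, 1.1160, -3.3301)

3.933 1.116 -3.330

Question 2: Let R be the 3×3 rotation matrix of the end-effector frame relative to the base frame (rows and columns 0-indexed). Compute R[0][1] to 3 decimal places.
End-effector y-axis (col 1 of R) = (0.5000,-0.8660,0.0000)
R[0][1] = 0.5000

0.500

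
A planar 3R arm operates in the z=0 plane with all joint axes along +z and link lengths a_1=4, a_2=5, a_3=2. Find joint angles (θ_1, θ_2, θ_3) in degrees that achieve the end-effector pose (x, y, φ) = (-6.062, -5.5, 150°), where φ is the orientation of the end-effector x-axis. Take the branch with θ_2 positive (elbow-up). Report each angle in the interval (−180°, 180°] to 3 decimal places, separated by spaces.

-157.341 60.003 -112.661

wrist centre = target − a_3·(cos φ, sin φ) = (-4.3299, -6.5000)
cos θ_2 = (60.9985−4²−5²)/(2·4·5) = 0.5000; θ_2 = 60.0025° (elbow-up)
β = atan2(-6.5000,-4.3299) = -123.6694°; ψ = atan2(4.3302,6.4998) = 33.6720°
θ_1 = β − ψ = -157.3414°
θ_3 = φ − θ_1 − θ_2 = -112.6612° (wrapped to (-180°,180°])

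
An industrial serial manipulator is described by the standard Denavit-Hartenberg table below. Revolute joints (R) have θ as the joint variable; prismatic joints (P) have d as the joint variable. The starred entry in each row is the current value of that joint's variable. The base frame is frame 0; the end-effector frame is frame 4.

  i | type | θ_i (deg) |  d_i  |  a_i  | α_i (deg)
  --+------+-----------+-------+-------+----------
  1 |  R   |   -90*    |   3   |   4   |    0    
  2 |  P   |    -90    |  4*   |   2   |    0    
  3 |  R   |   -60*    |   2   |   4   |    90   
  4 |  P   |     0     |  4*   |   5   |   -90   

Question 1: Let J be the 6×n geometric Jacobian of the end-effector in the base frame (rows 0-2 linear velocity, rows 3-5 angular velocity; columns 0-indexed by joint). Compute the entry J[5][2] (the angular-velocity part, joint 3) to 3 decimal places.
axis z_2 = (0.0000,0.0000,1.0000); lever o_n−o_2 = (-1.0359,9.7942,2.0000)
cross product → J_v[:, 2] = (-9.7942,-1.0359,0.0000)
J_ω[:, 2] = z_2
entry J[5][2] = 1.0000

1.000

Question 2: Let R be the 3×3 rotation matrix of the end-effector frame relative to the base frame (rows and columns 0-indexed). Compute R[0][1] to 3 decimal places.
-0.866

End-effector y-axis (col 1 of R) = (-0.8660,-0.5000,0.0000)
R[0][1] = -0.8660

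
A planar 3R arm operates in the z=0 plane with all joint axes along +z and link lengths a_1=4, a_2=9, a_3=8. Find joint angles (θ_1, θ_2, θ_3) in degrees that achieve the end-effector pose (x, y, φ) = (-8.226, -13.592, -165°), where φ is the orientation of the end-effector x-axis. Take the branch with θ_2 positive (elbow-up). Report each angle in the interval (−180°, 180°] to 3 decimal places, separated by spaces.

-135.003 60.007 -90.004

wrist centre = target − a_3·(cos φ, sin φ) = (-0.4986, -11.5214)
cos θ_2 = (132.9924−4²−9²)/(2·4·9) = 0.4999; θ_2 = 60.0070° (elbow-up)
β = atan2(-11.5214,-0.4986) = -92.4779°; ψ = atan2(7.7948,8.4990) = 42.5251°
θ_1 = β − ψ = -135.0030°
θ_3 = φ − θ_1 − θ_2 = -90.0040° (wrapped to (-180°,180°])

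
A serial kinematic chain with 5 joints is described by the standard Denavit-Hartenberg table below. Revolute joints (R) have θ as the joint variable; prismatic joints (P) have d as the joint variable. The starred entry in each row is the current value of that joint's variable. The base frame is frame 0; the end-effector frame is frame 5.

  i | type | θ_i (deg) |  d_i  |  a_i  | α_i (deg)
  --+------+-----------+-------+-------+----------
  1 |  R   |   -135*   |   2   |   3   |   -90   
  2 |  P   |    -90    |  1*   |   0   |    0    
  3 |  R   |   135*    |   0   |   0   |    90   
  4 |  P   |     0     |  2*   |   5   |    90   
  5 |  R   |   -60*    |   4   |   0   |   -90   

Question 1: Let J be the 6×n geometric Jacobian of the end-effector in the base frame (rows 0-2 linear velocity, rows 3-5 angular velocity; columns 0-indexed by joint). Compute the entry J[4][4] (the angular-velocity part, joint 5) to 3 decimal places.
0.707

axis z_4 = (-0.7071,0.7071,0.0000); lever o_n−o_4 = (-2.8284,2.8284,0.0000)
cross product → J_v[:, 4] = (-0.0000,-0.0000,-0.0000)
J_ω[:, 4] = z_4
entry J[4][4] = 0.7071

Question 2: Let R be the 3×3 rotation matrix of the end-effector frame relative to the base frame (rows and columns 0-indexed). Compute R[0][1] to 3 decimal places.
0.707

End-effector y-axis (col 1 of R) = (0.7071,-0.7071,-0.0000)
R[0][1] = 0.7071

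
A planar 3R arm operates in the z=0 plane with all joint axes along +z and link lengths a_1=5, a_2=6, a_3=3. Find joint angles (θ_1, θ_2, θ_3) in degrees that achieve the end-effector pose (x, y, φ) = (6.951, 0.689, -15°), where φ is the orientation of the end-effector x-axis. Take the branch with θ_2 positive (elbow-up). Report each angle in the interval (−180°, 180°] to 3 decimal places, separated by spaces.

wrist centre = target − a_3·(cos φ, sin φ) = (4.0532, 1.4655)
cos θ_2 = (18.5762−5²−6²)/(2·5·6) = -0.7071; θ_2 = 134.9965° (elbow-up)
β = atan2(1.4655,4.0532) = 19.8776°; ψ = atan2(4.2429,0.7576) = 79.8759°
θ_1 = β − ψ = -59.9983°
θ_3 = φ − θ_1 − θ_2 = -89.9983° (wrapped to (-180°,180°])

-59.998 134.997 -89.998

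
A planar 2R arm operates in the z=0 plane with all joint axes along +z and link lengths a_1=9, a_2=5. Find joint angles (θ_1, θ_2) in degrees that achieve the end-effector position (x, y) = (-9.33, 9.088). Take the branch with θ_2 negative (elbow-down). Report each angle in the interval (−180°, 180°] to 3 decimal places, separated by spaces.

151.503 -44.999

cos θ_2 = (169.6406−9²−5²)/(2·9·5) = 0.7071; θ_2 = -44.9991° (elbow-down)
β = atan2(9.0880,-9.3300) = 135.7528°; ψ = atan2(-3.5355,12.5356) = -15.7503°
θ_1 = β − ψ = 151.5031°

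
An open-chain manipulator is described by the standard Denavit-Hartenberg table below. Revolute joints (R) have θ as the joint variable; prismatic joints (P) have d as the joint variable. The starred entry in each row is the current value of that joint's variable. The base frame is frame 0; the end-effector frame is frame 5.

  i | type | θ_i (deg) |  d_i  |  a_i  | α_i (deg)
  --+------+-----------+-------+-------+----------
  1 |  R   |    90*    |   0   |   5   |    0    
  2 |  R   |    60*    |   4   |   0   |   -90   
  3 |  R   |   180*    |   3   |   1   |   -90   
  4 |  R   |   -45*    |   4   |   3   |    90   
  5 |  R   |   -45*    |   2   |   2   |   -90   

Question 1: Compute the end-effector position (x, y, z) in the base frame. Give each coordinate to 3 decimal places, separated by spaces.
after link 1: o_1 = (0.0000, 5.0000, 0.0000)
after link 2: o_2 = (0.0000, 5.0000, 4.0000)
after link 3: o_3 = (-0.6340, 1.9019, 4.0000)
after link 4: o_4 = (0.1425, -0.9959, 8.0000)
after link 5: o_5 = (-1.4233, -2.8795, 6.5858)

-1.423 -2.880 6.586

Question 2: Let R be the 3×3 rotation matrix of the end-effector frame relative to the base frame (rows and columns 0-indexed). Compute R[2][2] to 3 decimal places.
0.707

End-effector z-axis (col 2 of R) = (0.1830,-0.6830,0.7071)
R[2][2] = 0.7071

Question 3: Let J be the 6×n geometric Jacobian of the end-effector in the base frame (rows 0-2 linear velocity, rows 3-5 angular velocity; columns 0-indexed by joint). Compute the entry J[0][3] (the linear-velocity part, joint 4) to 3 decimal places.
axis z_3 = (0.0000,-0.0000,1.0000); lever o_n−o_3 = (-0.7894,-4.7814,2.5858)
cross product → J_v[:, 3] = (4.7814,-0.7894,-0.0000)
J_ω[:, 3] = z_3
entry J[0][3] = 4.7814

4.781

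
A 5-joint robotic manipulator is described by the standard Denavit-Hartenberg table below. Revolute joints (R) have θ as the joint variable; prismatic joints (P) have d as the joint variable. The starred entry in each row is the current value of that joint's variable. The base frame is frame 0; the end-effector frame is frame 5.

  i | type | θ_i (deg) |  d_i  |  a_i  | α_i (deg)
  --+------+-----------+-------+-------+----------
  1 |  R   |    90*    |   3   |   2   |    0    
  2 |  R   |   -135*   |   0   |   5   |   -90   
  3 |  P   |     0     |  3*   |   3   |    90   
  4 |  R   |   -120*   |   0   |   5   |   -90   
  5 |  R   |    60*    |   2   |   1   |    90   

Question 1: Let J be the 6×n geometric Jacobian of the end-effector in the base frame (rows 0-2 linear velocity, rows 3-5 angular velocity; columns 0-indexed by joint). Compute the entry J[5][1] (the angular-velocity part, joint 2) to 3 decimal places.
axis z_1 = (0.0000,0.0000,1.0000); lever o_n−o_1 = (2.9832,-6.8909,-0.8660)
cross product → J_v[:, 1] = (6.8909,2.9832,-0.0000)
J_ω[:, 1] = z_1
entry J[5][1] = 1.0000

1.000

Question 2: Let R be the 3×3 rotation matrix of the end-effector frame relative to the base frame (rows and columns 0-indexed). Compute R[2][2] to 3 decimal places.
End-effector z-axis (col 2 of R) = (-0.8365,-0.2241,0.5000)
R[2][2] = 0.5000

0.500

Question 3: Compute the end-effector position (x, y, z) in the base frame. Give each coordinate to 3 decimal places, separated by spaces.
2.983 -4.891 2.134

after link 1: o_1 = (0.0000, 2.0000, 3.0000)
after link 2: o_2 = (3.5355, -1.5355, 3.0000)
after link 3: o_3 = (7.7782, -1.5355, 3.0000)
after link 4: o_4 = (2.9485, -2.8296, 3.0000)
after link 5: o_5 = (2.9832, -4.8909, 2.1340)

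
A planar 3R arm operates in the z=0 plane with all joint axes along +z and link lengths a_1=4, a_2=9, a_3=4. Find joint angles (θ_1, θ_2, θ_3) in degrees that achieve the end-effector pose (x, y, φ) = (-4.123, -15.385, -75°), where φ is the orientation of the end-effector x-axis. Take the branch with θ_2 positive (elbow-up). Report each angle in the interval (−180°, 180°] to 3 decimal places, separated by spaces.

wrist centre = target − a_3·(cos φ, sin φ) = (-5.1583, -11.5213)
cos θ_2 = (159.3481−4²−9²)/(2·4·9) = 0.8659; θ_2 = 30.0091° (elbow-up)
β = atan2(-11.5213,-5.1583) = -114.1189°; ψ = atan2(4.5012,11.7935) = 20.8904°
θ_1 = β − ψ = -135.0093°
θ_3 = φ − θ_1 − θ_2 = 30.0001° (wrapped to (-180°,180°])

-135.009 30.009 30.000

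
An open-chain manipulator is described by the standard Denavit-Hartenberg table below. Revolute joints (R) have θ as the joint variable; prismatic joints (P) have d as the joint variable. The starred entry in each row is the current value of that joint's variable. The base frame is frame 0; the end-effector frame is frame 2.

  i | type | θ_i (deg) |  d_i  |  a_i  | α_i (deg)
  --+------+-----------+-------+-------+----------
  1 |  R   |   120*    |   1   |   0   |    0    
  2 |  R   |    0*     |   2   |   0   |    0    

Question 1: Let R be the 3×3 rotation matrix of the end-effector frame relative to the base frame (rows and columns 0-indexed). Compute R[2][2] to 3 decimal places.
1.000

End-effector z-axis (col 2 of R) = (0.0000,0.0000,1.0000)
R[2][2] = 1.0000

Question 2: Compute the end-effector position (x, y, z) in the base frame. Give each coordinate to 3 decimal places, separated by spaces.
after link 1: o_1 = (0.0000, 0.0000, 1.0000)
after link 2: o_2 = (0.0000, 0.0000, 3.0000)

0.000 0.000 3.000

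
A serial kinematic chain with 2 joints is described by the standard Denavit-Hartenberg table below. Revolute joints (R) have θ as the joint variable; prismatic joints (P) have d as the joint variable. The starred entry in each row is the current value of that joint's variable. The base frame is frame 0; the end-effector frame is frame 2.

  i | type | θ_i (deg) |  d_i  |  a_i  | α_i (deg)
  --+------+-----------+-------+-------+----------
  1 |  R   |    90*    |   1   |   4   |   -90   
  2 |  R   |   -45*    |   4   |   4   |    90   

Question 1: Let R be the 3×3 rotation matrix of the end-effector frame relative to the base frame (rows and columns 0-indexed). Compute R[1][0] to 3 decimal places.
End-effector x-axis (col 0 of R) = (0.0000,0.7071,0.7071)
R[1][0] = 0.7071

0.707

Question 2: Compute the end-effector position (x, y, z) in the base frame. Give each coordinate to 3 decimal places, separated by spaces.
after link 1: o_1 = (0.0000, 4.0000, 1.0000)
after link 2: o_2 = (-4.0000, 6.8284, 3.8284)

-4.000 6.828 3.828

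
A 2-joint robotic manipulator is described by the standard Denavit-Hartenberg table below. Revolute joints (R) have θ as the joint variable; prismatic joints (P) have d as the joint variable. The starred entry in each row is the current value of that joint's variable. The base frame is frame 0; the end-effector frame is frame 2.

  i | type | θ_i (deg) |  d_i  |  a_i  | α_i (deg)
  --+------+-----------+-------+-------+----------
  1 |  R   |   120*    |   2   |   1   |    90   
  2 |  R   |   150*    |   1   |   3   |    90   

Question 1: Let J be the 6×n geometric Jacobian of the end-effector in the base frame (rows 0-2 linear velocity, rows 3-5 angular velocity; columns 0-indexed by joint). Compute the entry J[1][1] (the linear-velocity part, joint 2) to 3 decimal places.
axis z_1 = (0.8660,0.5000,0.0000); lever o_n−o_1 = (2.1651,-1.7500,1.5000)
cross product → J_v[:, 1] = (0.7500,-1.2990,-2.5981)
J_ω[:, 1] = z_1
entry J[1][1] = -1.2990

-1.299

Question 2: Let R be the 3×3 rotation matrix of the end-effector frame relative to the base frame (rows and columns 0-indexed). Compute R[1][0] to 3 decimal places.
-0.750

End-effector x-axis (col 0 of R) = (0.4330,-0.7500,0.5000)
R[1][0] = -0.7500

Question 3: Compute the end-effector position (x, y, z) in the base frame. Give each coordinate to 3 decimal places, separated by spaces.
after link 1: o_1 = (-0.5000, 0.8660, 2.0000)
after link 2: o_2 = (1.6651, -0.8840, 3.5000)

1.665 -0.884 3.500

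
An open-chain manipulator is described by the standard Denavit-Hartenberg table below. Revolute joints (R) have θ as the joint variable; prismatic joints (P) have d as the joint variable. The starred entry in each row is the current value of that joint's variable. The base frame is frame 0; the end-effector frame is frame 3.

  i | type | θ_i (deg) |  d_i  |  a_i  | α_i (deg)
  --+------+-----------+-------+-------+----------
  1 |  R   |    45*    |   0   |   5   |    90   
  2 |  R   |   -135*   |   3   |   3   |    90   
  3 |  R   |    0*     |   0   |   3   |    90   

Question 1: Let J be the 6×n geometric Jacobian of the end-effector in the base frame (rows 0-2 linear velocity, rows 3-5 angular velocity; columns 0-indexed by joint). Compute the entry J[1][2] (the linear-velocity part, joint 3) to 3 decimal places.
-2.121

axis z_2 = (-0.5000,-0.5000,0.7071); lever o_n−o_2 = (-1.5000,-1.5000,-2.1213)
cross product → J_v[:, 2] = (2.1213,-2.1213,0.0000)
J_ω[:, 2] = z_2
entry J[1][2] = -2.1213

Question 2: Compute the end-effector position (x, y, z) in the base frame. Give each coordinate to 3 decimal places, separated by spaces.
after link 1: o_1 = (3.5355, 3.5355, 0.0000)
after link 2: o_2 = (4.1569, -0.0858, -2.1213)
after link 3: o_3 = (2.6569, -1.5858, -4.2426)

2.657 -1.586 -4.243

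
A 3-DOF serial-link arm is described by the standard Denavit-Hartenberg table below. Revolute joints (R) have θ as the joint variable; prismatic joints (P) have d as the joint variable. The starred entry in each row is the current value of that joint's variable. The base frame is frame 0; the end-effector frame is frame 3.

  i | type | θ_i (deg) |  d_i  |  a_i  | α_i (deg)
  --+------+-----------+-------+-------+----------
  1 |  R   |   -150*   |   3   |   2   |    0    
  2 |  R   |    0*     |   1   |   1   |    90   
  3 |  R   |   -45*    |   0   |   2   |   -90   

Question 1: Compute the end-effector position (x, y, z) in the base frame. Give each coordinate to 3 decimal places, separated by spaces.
after link 1: o_1 = (-1.7321, -1.0000, 3.0000)
after link 2: o_2 = (-2.5981, -1.5000, 4.0000)
after link 3: o_3 = (-3.8228, -2.2071, 2.5858)

-3.823 -2.207 2.586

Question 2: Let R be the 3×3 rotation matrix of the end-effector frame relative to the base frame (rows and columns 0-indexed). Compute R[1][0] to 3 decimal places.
End-effector x-axis (col 0 of R) = (-0.6124,-0.3536,-0.7071)
R[1][0] = -0.3536

-0.354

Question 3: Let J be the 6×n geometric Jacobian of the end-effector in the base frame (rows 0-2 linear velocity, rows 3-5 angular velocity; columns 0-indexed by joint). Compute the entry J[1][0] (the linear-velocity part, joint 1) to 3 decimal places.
axis z_0 = ẑ; lever o_n−o_0 = (-3.8228,-2.2071,2.5858)
cross product → J_v[:, 0] = (2.2071,-3.8228,0.0000)
J_ω[:, 0] = z_0
entry J[1][0] = -3.8228

-3.823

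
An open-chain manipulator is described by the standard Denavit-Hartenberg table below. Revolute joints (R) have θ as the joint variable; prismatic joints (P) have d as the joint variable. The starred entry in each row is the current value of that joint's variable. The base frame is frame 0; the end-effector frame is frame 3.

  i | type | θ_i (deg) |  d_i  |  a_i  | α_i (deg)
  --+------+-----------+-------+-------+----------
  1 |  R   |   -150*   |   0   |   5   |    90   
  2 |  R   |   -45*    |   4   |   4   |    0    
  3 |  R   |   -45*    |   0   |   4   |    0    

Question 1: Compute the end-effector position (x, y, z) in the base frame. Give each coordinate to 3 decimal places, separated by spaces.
after link 1: o_1 = (-4.3301, -2.5000, 0.0000)
after link 2: o_2 = (-8.7796, -0.4501, -2.8284)
after link 3: o_3 = (-8.7796, -0.4501, -6.8284)

-8.780 -0.450 -6.828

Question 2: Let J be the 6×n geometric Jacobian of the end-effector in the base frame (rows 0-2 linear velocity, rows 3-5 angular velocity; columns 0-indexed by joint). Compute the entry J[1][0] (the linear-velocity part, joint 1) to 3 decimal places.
axis z_0 = ẑ; lever o_n−o_0 = (-8.7796,-0.4501,-6.8284)
cross product → J_v[:, 0] = (0.4501,-8.7796,0.0000)
J_ω[:, 0] = z_0
entry J[1][0] = -8.7796

-8.780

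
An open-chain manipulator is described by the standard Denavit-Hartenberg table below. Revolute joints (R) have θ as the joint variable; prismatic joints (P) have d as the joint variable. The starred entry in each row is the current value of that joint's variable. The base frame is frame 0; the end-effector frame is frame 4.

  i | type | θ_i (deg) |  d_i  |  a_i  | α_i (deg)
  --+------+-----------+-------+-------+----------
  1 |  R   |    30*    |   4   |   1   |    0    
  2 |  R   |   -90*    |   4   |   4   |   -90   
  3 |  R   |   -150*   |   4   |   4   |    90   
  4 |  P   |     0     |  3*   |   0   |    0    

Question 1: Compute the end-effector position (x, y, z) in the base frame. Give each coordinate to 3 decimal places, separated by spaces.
3.848 3.335 7.402

after link 1: o_1 = (0.8660, 0.5000, 4.0000)
after link 2: o_2 = (2.8660, -2.9641, 8.0000)
after link 3: o_3 = (4.5981, 2.0359, 10.0000)
after link 4: o_4 = (3.8481, 3.3349, 7.4019)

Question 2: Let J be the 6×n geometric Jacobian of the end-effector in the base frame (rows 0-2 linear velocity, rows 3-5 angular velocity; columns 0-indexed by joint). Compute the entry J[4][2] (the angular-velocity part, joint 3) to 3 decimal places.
0.500

axis z_2 = (0.8660,0.5000,0.0000); lever o_n−o_2 = (0.9821,6.2990,-0.5981)
cross product → J_v[:, 2] = (-0.2990,0.5179,4.9641)
J_ω[:, 2] = z_2
entry J[4][2] = 0.5000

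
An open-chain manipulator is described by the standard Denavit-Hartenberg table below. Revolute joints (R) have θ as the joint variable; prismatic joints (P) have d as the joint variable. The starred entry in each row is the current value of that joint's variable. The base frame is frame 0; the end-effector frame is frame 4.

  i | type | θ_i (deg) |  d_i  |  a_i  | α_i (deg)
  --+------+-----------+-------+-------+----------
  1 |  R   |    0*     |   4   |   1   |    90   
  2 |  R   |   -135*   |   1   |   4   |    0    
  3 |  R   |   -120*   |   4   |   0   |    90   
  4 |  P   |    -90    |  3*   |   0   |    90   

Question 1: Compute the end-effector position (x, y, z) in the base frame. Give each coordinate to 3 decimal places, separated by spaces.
after link 1: o_1 = (1.0000, 0.0000, 4.0000)
after link 2: o_2 = (-1.8284, -1.0000, 1.1716)
after link 3: o_3 = (-1.8284, -5.0000, 1.1716)
after link 4: o_4 = (1.0694, -5.0000, 1.9480)

1.069 -5.000 1.948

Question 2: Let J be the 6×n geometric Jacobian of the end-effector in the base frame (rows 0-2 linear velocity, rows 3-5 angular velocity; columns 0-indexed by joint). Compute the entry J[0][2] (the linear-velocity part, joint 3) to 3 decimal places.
axis z_2 = (0.0000,-1.0000,0.0000); lever o_n−o_2 = (2.8978,-4.0000,0.7765)
cross product → J_v[:, 2] = (-0.7765,0.0000,2.8978)
J_ω[:, 2] = z_2
entry J[0][2] = -0.7765

-0.776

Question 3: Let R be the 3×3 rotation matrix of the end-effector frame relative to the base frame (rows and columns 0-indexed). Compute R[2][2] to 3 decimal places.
End-effector z-axis (col 2 of R) = (0.2588,0.0000,-0.9659)
R[2][2] = -0.9659

-0.966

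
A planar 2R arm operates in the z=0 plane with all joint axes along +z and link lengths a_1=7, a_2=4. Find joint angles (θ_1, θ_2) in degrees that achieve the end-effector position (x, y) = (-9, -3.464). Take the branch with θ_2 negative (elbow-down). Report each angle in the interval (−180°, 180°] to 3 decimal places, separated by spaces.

-137.897 -60.001

cos θ_2 = (92.9993−7²−4²)/(2·7·4) = 0.5000; θ_2 = -60.0008° (elbow-down)
β = atan2(-3.4640,-9.0000) = -158.9488°; ψ = atan2(-3.4641,8.9999) = -21.0520°
θ_1 = β − ψ = -137.8968°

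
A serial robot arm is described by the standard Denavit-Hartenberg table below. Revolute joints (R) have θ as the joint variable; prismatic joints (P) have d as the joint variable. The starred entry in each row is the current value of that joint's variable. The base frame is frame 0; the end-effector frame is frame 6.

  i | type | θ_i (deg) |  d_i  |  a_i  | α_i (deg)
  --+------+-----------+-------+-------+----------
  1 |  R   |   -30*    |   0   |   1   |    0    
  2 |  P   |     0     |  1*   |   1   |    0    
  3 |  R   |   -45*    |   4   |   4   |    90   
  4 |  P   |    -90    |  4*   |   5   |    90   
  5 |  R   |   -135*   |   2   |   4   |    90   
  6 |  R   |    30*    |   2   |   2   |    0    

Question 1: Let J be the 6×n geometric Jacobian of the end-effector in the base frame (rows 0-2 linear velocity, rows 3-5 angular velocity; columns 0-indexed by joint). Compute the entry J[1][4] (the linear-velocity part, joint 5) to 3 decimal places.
1.415

axis z_4 = (-0.2588,0.9659,-0.0000); lever o_n−o_4 = (1.7726,3.5808,5.4674)
cross product → J_v[:, 4] = (5.2811,1.4151,-2.6390)
J_ω[:, 4] = z_4
entry J[1][4] = 1.4151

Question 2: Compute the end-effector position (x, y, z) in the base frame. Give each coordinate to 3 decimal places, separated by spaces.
0.676 -2.318 5.467

after link 1: o_1 = (0.8660, -0.5000, 0.0000)
after link 2: o_2 = (1.7321, -1.0000, 1.0000)
after link 3: o_3 = (2.7673, -4.8637, 5.0000)
after link 4: o_4 = (-1.0964, -5.8990, 0.0000)
after link 5: o_5 = (1.1180, -3.2351, 2.8284)
after link 6: o_6 = (0.6762, -2.3182, 5.4674)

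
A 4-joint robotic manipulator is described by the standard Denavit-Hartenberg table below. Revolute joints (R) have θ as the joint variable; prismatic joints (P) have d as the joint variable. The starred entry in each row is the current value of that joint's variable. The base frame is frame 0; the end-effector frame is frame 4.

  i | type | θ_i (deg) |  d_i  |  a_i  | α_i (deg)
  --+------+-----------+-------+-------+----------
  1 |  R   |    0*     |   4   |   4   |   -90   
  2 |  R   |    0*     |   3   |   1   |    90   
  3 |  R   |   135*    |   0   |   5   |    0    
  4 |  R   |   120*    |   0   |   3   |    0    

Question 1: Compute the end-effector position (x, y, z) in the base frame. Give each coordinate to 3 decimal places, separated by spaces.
after link 1: o_1 = (4.0000, 0.0000, 4.0000)
after link 2: o_2 = (5.0000, 3.0000, 4.0000)
after link 3: o_3 = (1.4645, 6.5355, 4.0000)
after link 4: o_4 = (0.6880, 3.6378, 4.0000)

0.688 3.638 4.000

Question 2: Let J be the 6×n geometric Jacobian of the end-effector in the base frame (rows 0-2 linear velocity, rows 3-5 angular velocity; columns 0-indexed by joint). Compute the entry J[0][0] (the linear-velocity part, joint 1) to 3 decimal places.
-3.638

axis z_0 = ẑ; lever o_n−o_0 = (0.6880,3.6378,4.0000)
cross product → J_v[:, 0] = (-3.6378,0.6880,0.0000)
J_ω[:, 0] = z_0
entry J[0][0] = -3.6378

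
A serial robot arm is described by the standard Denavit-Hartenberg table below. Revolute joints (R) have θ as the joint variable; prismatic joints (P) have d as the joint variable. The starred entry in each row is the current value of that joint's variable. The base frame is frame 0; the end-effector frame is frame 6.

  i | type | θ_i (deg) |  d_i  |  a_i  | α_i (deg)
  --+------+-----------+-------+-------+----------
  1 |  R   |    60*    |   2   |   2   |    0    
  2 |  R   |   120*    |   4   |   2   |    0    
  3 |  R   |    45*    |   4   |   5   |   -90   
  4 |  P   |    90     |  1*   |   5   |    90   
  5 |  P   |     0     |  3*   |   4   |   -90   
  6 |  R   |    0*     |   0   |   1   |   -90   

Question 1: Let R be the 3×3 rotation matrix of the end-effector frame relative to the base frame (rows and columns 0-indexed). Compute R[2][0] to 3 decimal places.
End-effector x-axis (col 0 of R) = (-0.0000,-0.0000,-1.0000)
R[2][0] = -1.0000

-1.000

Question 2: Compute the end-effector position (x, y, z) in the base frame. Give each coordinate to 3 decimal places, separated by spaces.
after link 1: o_1 = (1.0000, 1.7321, 2.0000)
after link 2: o_2 = (-1.0000, 1.7321, 6.0000)
after link 3: o_3 = (-4.5355, -1.8035, 10.0000)
after link 4: o_4 = (-3.8284, -2.5106, 5.0000)
after link 5: o_5 = (-5.9497, -4.6319, 1.0000)
after link 6: o_6 = (-5.9497, -4.6319, 0.0000)

-5.950 -4.632 0.000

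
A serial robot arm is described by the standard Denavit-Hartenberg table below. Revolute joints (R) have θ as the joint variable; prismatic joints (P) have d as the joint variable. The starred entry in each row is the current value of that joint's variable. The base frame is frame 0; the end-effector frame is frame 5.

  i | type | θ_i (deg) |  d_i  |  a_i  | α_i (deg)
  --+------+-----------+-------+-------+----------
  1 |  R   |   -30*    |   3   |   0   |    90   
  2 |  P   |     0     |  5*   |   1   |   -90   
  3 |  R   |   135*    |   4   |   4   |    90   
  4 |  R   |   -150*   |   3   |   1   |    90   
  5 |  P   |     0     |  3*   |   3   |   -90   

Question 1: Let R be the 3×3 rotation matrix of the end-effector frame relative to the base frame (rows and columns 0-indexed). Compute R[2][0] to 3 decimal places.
End-effector x-axis (col 0 of R) = (0.2241,-0.8365,-0.5000)
R[2][0] = -0.5000

-0.500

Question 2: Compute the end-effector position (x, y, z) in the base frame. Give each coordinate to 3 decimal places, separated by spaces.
1.513 -4.985 7.598

after link 1: o_1 = (0.0000, 0.0000, 3.0000)
after link 2: o_2 = (-1.6340, -4.8301, 3.0000)
after link 3: o_3 = (-2.6693, -0.9664, 7.0000)
after link 4: o_4 = (0.4527, -1.0265, 6.5000)
after link 5: o_5 = (1.5133, -4.9849, 7.5981)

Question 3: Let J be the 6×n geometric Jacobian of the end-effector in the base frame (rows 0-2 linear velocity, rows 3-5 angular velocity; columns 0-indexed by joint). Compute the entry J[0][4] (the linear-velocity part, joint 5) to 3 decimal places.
0.129

prismatic axis z_4 = (0.1294,-0.4830,0.8660)
J_v[:, 4] = z_4; J_ω[:, 4] = (0,0,0)
entry J[0][4] = 0.1294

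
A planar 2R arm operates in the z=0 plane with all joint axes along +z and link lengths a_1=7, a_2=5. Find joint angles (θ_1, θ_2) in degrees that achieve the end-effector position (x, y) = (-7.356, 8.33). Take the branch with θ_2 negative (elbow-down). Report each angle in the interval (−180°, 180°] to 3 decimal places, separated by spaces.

149.997 -44.997

cos θ_2 = (123.4996−7²−5²)/(2·7·5) = 0.7071; θ_2 = -44.9975° (elbow-down)
β = atan2(8.3300,-7.3560) = 131.4469°; ψ = atan2(-3.5354,10.5357) = -18.5498°
θ_1 = β − ψ = 149.9967°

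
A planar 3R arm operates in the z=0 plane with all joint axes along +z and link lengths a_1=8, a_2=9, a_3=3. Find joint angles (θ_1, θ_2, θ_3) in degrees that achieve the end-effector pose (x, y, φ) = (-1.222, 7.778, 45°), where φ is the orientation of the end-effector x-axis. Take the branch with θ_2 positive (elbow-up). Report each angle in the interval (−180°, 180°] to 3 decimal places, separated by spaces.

wrist centre = target − a_3·(cos φ, sin φ) = (-3.3433, 5.6567)
cos θ_2 = (43.1758−8²−9²)/(2·8·9) = -0.7071; θ_2 = 135.0005° (elbow-up)
β = atan2(5.6567,-3.3433) = 120.5848°; ψ = atan2(6.3639,1.6360) = 75.5830°
θ_1 = β − ψ = 45.0018°
θ_3 = φ − θ_1 − θ_2 = -135.0022° (wrapped to (-180°,180°])

45.002 135.000 -135.002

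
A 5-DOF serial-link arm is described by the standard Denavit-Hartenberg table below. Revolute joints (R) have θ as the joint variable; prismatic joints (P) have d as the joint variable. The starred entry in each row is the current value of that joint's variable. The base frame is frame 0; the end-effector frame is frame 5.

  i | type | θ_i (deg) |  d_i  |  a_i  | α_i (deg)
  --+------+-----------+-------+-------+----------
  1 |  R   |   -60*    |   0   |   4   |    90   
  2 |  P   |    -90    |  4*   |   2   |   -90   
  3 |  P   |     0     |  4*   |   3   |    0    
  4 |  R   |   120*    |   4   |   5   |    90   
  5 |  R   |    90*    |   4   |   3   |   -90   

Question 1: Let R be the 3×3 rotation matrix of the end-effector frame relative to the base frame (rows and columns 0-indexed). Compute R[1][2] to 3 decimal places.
-0.433

End-effector z-axis (col 2 of R) = (-0.7500,-0.4330,-0.5000)
R[1][2] = -0.4330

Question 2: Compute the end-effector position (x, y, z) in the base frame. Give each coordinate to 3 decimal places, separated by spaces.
9.518 -11.825 -5.964

after link 1: o_1 = (2.0000, -3.4641, 0.0000)
after link 2: o_2 = (-1.4641, -5.4641, -2.0000)
after link 3: o_3 = (0.5359, -8.9282, -5.0000)
after link 4: o_4 = (6.2859, -10.2272, -2.5000)
after link 5: o_5 = (9.5179, -11.8253, -5.9641)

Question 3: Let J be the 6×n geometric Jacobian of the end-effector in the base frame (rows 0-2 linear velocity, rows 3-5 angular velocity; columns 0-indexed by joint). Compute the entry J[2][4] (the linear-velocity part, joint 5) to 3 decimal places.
axis z_4 = (0.4330,0.2500,-0.8660); lever o_n−o_4 = (3.2321,-1.5981,-3.4641)
cross product → J_v[:, 4] = (-2.2500,-1.2990,-1.5000)
J_ω[:, 4] = z_4
entry J[2][4] = -1.5000

-1.500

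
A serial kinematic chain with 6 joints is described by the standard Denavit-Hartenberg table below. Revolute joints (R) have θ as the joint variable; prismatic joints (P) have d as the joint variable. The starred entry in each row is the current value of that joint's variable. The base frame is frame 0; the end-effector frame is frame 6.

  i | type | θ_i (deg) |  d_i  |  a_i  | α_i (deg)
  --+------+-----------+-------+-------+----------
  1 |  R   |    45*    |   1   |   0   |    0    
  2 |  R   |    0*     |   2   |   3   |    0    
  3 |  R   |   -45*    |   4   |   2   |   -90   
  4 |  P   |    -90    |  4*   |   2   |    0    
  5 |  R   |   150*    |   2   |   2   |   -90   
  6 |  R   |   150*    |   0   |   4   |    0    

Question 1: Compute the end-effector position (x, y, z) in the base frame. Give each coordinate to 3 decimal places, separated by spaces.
3.389 6.121 10.268

after link 1: o_1 = (0.0000, 0.0000, 1.0000)
after link 2: o_2 = (2.1213, 2.1213, 3.0000)
after link 3: o_3 = (4.1213, 2.1213, 7.0000)
after link 4: o_4 = (4.1213, 6.1213, 9.0000)
after link 5: o_5 = (5.1213, 8.1213, 7.2679)
after link 6: o_6 = (3.3893, 6.1213, 10.2679)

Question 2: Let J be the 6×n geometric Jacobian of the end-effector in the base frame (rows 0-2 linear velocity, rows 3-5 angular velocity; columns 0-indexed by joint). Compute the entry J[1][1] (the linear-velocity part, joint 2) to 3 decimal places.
3.389

axis z_1 = (0.0000,0.0000,1.0000); lever o_n−o_1 = (3.3893,6.1213,9.2679)
cross product → J_v[:, 1] = (-6.1213,3.3893,0.0000)
J_ω[:, 1] = z_1
entry J[1][1] = 3.3893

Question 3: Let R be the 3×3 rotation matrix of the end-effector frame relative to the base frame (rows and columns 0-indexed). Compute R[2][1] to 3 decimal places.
End-effector y-axis (col 1 of R) = (-0.2500,0.8660,0.4330)
R[2][1] = 0.4330

0.433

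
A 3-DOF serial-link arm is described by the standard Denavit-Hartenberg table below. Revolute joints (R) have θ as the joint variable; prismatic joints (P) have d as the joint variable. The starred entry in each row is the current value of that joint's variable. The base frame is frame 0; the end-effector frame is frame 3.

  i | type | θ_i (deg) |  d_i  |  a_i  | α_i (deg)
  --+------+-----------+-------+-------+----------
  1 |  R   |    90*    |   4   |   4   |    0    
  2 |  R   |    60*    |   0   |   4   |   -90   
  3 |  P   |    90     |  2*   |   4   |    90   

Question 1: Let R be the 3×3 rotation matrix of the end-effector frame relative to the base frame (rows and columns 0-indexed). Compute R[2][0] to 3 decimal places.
End-effector x-axis (col 0 of R) = (-0.0000,-0.0000,-1.0000)
R[2][0] = -1.0000

-1.000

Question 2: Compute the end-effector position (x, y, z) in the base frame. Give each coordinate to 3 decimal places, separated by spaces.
-4.464 4.268 0.000

after link 1: o_1 = (0.0000, 4.0000, 4.0000)
after link 2: o_2 = (-3.4641, 6.0000, 4.0000)
after link 3: o_3 = (-4.4641, 4.2679, 0.0000)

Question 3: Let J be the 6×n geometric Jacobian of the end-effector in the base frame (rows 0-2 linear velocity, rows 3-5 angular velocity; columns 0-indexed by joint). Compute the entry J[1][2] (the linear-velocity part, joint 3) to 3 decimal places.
-0.866

prismatic axis z_2 = (-0.5000,-0.8660,0.0000)
J_v[:, 2] = z_2; J_ω[:, 2] = (0,0,0)
entry J[1][2] = -0.8660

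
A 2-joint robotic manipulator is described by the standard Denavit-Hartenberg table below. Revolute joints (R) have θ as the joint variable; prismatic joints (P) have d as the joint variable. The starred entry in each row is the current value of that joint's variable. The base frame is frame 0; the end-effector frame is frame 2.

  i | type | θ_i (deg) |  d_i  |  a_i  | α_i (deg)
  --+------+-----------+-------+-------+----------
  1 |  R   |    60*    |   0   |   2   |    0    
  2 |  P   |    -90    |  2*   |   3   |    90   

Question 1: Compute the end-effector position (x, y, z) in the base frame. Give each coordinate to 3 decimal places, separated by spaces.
3.598 0.232 2.000

after link 1: o_1 = (1.0000, 1.7321, 0.0000)
after link 2: o_2 = (3.5981, 0.2321, 2.0000)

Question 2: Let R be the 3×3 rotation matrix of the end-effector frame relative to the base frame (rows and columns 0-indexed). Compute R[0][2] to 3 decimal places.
-0.500

End-effector z-axis (col 2 of R) = (-0.5000,-0.8660,0.0000)
R[0][2] = -0.5000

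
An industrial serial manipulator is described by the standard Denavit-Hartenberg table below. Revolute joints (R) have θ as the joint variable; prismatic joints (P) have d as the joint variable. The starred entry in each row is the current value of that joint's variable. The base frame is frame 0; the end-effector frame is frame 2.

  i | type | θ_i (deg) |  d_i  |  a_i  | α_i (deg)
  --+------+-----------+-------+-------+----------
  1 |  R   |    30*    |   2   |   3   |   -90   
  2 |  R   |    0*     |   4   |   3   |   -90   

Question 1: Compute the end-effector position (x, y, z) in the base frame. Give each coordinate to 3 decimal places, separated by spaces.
after link 1: o_1 = (2.5981, 1.5000, 2.0000)
after link 2: o_2 = (3.1962, 6.4641, 2.0000)

3.196 6.464 2.000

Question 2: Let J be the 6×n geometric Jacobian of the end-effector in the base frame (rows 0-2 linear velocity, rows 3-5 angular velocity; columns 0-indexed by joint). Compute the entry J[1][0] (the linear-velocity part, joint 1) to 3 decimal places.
3.196

axis z_0 = ẑ; lever o_n−o_0 = (3.1962,6.4641,2.0000)
cross product → J_v[:, 0] = (-6.4641,3.1962,0.0000)
J_ω[:, 0] = z_0
entry J[1][0] = 3.1962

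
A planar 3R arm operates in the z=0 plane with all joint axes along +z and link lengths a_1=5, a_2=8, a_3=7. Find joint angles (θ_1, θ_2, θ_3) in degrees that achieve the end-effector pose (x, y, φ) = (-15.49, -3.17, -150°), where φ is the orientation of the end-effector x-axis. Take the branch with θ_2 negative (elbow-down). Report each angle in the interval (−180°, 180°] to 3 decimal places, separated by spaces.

-124.006 -90.005 64.012

wrist centre = target − a_3·(cos φ, sin φ) = (-9.4278, 0.3300)
cos θ_2 = (88.9927−5²−8²)/(2·5·8) = -0.0001; θ_2 = -90.0052° (elbow-down)
β = atan2(0.3300,-9.4278) = 177.9953°; ψ = atan2(-8.0000,4.9993) = -57.9984°
θ_1 = β − ψ = 235.9937°
θ_3 = φ − θ_1 − θ_2 = 64.0115° (wrapped to (-180°,180°])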